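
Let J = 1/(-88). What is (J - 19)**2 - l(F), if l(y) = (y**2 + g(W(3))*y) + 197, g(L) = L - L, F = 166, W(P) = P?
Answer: -212120303/7744 ≈ -27392.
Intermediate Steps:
J = -1/88 ≈ -0.011364
g(L) = 0
l(y) = 197 + y**2 (l(y) = (y**2 + 0*y) + 197 = (y**2 + 0) + 197 = y**2 + 197 = 197 + y**2)
(J - 19)**2 - l(F) = (-1/88 - 19)**2 - (197 + 166**2) = (-1673/88)**2 - (197 + 27556) = 2798929/7744 - 1*27753 = 2798929/7744 - 27753 = -212120303/7744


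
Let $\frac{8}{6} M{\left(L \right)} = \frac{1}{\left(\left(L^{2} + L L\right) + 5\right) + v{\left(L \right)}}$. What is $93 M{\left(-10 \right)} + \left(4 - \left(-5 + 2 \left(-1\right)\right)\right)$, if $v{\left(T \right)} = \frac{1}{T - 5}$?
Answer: $\frac{139441}{12296} \approx 11.34$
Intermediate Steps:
$v{\left(T \right)} = \frac{1}{-5 + T}$
$M{\left(L \right)} = \frac{3}{4 \left(5 + \frac{1}{-5 + L} + 2 L^{2}\right)}$ ($M{\left(L \right)} = \frac{3}{4 \left(\left(\left(L^{2} + L L\right) + 5\right) + \frac{1}{-5 + L}\right)} = \frac{3}{4 \left(\left(\left(L^{2} + L^{2}\right) + 5\right) + \frac{1}{-5 + L}\right)} = \frac{3}{4 \left(\left(2 L^{2} + 5\right) + \frac{1}{-5 + L}\right)} = \frac{3}{4 \left(\left(5 + 2 L^{2}\right) + \frac{1}{-5 + L}\right)} = \frac{3}{4 \left(5 + \frac{1}{-5 + L} + 2 L^{2}\right)}$)
$93 M{\left(-10 \right)} + \left(4 - \left(-5 + 2 \left(-1\right)\right)\right) = 93 \frac{3 \left(-5 - 10\right)}{4 \left(1 + \left(-5 - 10\right) \left(5 + 2 \left(-10\right)^{2}\right)\right)} + \left(4 - \left(-5 + 2 \left(-1\right)\right)\right) = 93 \cdot \frac{3}{4} \frac{1}{1 - 15 \left(5 + 2 \cdot 100\right)} \left(-15\right) + \left(4 - \left(-5 - 2\right)\right) = 93 \cdot \frac{3}{4} \frac{1}{1 - 15 \left(5 + 200\right)} \left(-15\right) + \left(4 - -7\right) = 93 \cdot \frac{3}{4} \frac{1}{1 - 3075} \left(-15\right) + \left(4 + 7\right) = 93 \cdot \frac{3}{4} \frac{1}{1 - 3075} \left(-15\right) + 11 = 93 \cdot \frac{3}{4} \frac{1}{-3074} \left(-15\right) + 11 = 93 \cdot \frac{3}{4} \left(- \frac{1}{3074}\right) \left(-15\right) + 11 = 93 \cdot \frac{45}{12296} + 11 = \frac{4185}{12296} + 11 = \frac{139441}{12296}$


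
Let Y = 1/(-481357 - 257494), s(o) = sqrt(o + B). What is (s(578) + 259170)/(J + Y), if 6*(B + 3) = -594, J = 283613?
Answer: 31914668945/34924624777 + 738851*sqrt(119)/104773874331 ≈ 0.91389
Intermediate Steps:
B = -102 (B = -3 + (1/6)*(-594) = -3 - 99 = -102)
s(o) = sqrt(-102 + o) (s(o) = sqrt(o - 102) = sqrt(-102 + o))
Y = -1/738851 (Y = 1/(-738851) = -1/738851 ≈ -1.3535e-6)
(s(578) + 259170)/(J + Y) = (sqrt(-102 + 578) + 259170)/(283613 - 1/738851) = (sqrt(476) + 259170)/(209547748662/738851) = (2*sqrt(119) + 259170)*(738851/209547748662) = (259170 + 2*sqrt(119))*(738851/209547748662) = 31914668945/34924624777 + 738851*sqrt(119)/104773874331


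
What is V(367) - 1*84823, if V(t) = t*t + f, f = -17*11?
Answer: 49679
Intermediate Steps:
f = -187
V(t) = -187 + t² (V(t) = t*t - 187 = t² - 187 = -187 + t²)
V(367) - 1*84823 = (-187 + 367²) - 1*84823 = (-187 + 134689) - 84823 = 134502 - 84823 = 49679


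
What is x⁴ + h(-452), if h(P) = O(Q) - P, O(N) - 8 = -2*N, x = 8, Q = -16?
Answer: 4588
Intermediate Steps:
O(N) = 8 - 2*N
h(P) = 40 - P (h(P) = (8 - 2*(-16)) - P = (8 + 32) - P = 40 - P)
x⁴ + h(-452) = 8⁴ + (40 - 1*(-452)) = 4096 + (40 + 452) = 4096 + 492 = 4588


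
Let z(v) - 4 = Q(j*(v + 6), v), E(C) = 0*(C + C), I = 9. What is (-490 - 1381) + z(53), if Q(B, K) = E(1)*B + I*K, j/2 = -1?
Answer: -1390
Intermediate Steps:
j = -2 (j = 2*(-1) = -2)
E(C) = 0 (E(C) = 0*(2*C) = 0)
Q(B, K) = 9*K (Q(B, K) = 0*B + 9*K = 0 + 9*K = 9*K)
z(v) = 4 + 9*v
(-490 - 1381) + z(53) = (-490 - 1381) + (4 + 9*53) = -1871 + (4 + 477) = -1871 + 481 = -1390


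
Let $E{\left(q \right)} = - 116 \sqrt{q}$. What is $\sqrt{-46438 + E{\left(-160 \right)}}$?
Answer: $\sqrt{-46438 - 464 i \sqrt{10}} \approx 3.404 - 215.52 i$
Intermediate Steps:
$\sqrt{-46438 + E{\left(-160 \right)}} = \sqrt{-46438 - 116 \sqrt{-160}} = \sqrt{-46438 - 116 \cdot 4 i \sqrt{10}} = \sqrt{-46438 - 464 i \sqrt{10}}$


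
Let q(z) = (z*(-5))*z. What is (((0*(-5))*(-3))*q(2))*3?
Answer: 0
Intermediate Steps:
q(z) = -5*z**2 (q(z) = (-5*z)*z = -5*z**2)
(((0*(-5))*(-3))*q(2))*3 = (((0*(-5))*(-3))*(-5*2**2))*3 = ((0*(-3))*(-5*4))*3 = (0*(-20))*3 = 0*3 = 0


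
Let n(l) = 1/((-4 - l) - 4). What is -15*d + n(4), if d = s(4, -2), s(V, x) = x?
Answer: 359/12 ≈ 29.917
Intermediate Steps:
d = -2
n(l) = 1/(-8 - l)
-15*d + n(4) = -15*(-2) - 1/(8 + 4) = 30 - 1/12 = 359/12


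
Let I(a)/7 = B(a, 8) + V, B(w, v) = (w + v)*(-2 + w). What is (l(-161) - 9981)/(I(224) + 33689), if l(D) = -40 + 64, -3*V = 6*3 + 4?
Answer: -29871/1182497 ≈ -0.025261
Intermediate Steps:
V = -22/3 (V = -(6*3 + 4)/3 = -(18 + 4)/3 = -⅓*22 = -22/3 ≈ -7.3333)
B(w, v) = (-2 + w)*(v + w) (B(w, v) = (v + w)*(-2 + w) = (-2 + w)*(v + w))
l(D) = 24
I(a) = -490/3 + 7*a² + 42*a (I(a) = 7*((a² - 2*8 - 2*a + 8*a) - 22/3) = 7*((a² - 16 - 2*a + 8*a) - 22/3) = 7*((-16 + a² + 6*a) - 22/3) = 7*(-70/3 + a² + 6*a) = -490/3 + 7*a² + 42*a)
(l(-161) - 9981)/(I(224) + 33689) = (24 - 9981)/((-490/3 + 7*224² + 42*224) + 33689) = -9957/((-490/3 + 7*50176 + 9408) + 33689) = -9957/((-490/3 + 351232 + 9408) + 33689) = -9957/(1081430/3 + 33689) = -9957/1182497/3 = -9957*3/1182497 = -29871/1182497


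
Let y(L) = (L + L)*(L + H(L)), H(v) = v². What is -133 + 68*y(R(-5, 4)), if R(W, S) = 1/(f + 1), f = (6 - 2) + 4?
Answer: -95597/729 ≈ -131.13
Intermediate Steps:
f = 8 (f = 4 + 4 = 8)
R(W, S) = ⅑ (R(W, S) = 1/(8 + 1) = 1/9 = ⅑)
y(L) = 2*L*(L + L²) (y(L) = (L + L)*(L + L²) = (2*L)*(L + L²) = 2*L*(L + L²))
-133 + 68*y(R(-5, 4)) = -133 + 68*(2*(⅑)²*(1 + ⅑)) = -133 + 68*(2*(1/81)*(10/9)) = -133 + 68*(20/729) = -133 + 1360/729 = -95597/729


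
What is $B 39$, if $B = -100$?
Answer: $-3900$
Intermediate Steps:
$B 39 = \left(-100\right) 39 = -3900$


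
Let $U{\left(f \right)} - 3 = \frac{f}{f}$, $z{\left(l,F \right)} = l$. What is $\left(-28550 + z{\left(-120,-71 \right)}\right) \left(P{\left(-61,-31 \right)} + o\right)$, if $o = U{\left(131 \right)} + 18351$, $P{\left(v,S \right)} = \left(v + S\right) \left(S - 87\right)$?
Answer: $-837479370$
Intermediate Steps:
$P{\left(v,S \right)} = \left(-87 + S\right) \left(S + v\right)$ ($P{\left(v,S \right)} = \left(S + v\right) \left(-87 + S\right) = \left(-87 + S\right) \left(S + v\right)$)
$U{\left(f \right)} = 4$ ($U{\left(f \right)} = 3 + \frac{f}{f} = 3 + 1 = 4$)
$o = 18355$ ($o = 4 + 18351 = 18355$)
$\left(-28550 + z{\left(-120,-71 \right)}\right) \left(P{\left(-61,-31 \right)} + o\right) = \left(-28550 - 120\right) \left(\left(\left(-31\right)^{2} - -2697 - -5307 - -1891\right) + 18355\right) = - 28670 \left(\left(961 + 2697 + 5307 + 1891\right) + 18355\right) = - 28670 \left(10856 + 18355\right) = \left(-28670\right) 29211 = -837479370$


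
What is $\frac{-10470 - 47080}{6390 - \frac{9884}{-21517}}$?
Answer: $- \frac{619151675}{68751757} \approx -9.0056$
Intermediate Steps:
$\frac{-10470 - 47080}{6390 - \frac{9884}{-21517}} = - \frac{57550}{6390 - - \frac{9884}{21517}} = - \frac{57550}{6390 + \frac{9884}{21517}} = - \frac{57550}{\frac{137503514}{21517}} = \left(-57550\right) \frac{21517}{137503514} = - \frac{619151675}{68751757}$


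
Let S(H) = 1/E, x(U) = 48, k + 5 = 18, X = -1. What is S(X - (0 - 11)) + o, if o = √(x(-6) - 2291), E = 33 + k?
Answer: 1/46 + I*√2243 ≈ 0.021739 + 47.36*I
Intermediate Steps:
k = 13 (k = -5 + 18 = 13)
E = 46 (E = 33 + 13 = 46)
S(H) = 1/46
o = I*√2243 (o = √(48 - 2291) = √(-2243) = I*√2243 ≈ 47.36*I)
S(X - (0 - 11)) + o = 1/46 + I*√2243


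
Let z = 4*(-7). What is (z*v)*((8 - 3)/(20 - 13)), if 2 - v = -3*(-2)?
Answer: 80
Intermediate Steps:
z = -28
v = -4 (v = 2 - (-3)*(-2) = 2 - 1*6 = 2 - 6 = -4)
(z*v)*((8 - 3)/(20 - 13)) = (-28*(-4))*((8 - 3)/(20 - 13)) = 112*(5/7) = 80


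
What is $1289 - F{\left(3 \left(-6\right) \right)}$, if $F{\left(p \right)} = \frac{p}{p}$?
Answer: $1288$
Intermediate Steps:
$F{\left(p \right)} = 1$
$1289 - F{\left(3 \left(-6\right) \right)} = 1289 - 1 = 1288$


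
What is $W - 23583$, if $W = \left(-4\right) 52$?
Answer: $-23791$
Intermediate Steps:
$W = -208$
$W - 23583 = -208 - 23583 = -23791$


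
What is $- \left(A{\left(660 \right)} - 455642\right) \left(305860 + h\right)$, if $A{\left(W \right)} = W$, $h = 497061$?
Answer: $365314602422$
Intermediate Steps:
$- \left(A{\left(660 \right)} - 455642\right) \left(305860 + h\right) = - \left(660 - 455642\right) \left(305860 + 497061\right) = - \left(-454982\right) 802921 = \left(-1\right) \left(-365314602422\right) = 365314602422$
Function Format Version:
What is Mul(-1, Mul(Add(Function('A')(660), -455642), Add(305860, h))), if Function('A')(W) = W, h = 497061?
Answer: 365314602422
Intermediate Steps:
Mul(-1, Mul(Add(Function('A')(660), -455642), Add(305860, h))) = Mul(-1, Mul(Add(660, -455642), Add(305860, 497061))) = Mul(-1, Mul(-454982, 802921)) = Mul(-1, -365314602422) = 365314602422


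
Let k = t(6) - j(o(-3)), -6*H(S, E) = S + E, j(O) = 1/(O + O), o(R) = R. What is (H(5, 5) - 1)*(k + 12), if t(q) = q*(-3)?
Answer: 140/9 ≈ 15.556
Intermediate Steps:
j(O) = 1/(2*O)
H(S, E) = -E/6 - S/6 (H(S, E) = -(S + E)/6 = -(E + S)/6 = -E/6 - S/6)
t(q) = -3*q
k = -107/6 (k = -3*6 - 1/(2*(-3)) = -18 - (-1)/(2*3) = -18 - 1*(-⅙) = -18 + ⅙ = -107/6 ≈ -17.833)
(H(5, 5) - 1)*(k + 12) = ((-⅙*5 - ⅙*5) - 1)*(-107/6 + 12) = ((-⅚ - ⅚) - 1)*(-35/6) = (-5/3 - 1)*(-35/6) = -8/3*(-35/6) = 140/9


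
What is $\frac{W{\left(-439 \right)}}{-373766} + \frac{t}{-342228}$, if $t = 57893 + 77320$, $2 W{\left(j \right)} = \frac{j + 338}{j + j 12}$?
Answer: $- \frac{24035042478185}{60833381585678} \approx -0.3951$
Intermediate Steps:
$W{\left(j \right)} = \frac{338 + j}{26 j}$ ($W{\left(j \right)} = \frac{\left(j + 338\right) \frac{1}{j + j 12}}{2} = \frac{\left(338 + j\right) \frac{1}{j + 12 j}}{2} = \frac{\left(338 + j\right) \frac{1}{13 j}}{2} = \frac{\frac{1}{13} \frac{1}{j} \left(338 + j\right)}{2} = \frac{338 + j}{26 j}$)
$t = 135213$
$\frac{W{\left(-439 \right)}}{-373766} + \frac{t}{-342228} = \frac{\frac{1}{26} \frac{1}{-439} \left(338 - 439\right)}{-373766} + \frac{135213}{-342228} = \frac{1}{26} \left(- \frac{1}{439}\right) \left(-101\right) \left(- \frac{1}{373766}\right) + 135213 \left(- \frac{1}{342228}\right) = \frac{101}{11414} \left(- \frac{1}{373766}\right) - \frac{45071}{114076} = - \frac{101}{4266165124} - \frac{45071}{114076} = - \frac{24035042478185}{60833381585678}$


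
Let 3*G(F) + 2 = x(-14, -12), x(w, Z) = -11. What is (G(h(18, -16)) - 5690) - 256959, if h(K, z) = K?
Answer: -787960/3 ≈ -2.6265e+5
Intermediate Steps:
G(F) = -13/3 (G(F) = -2/3 + (1/3)*(-11) = -2/3 - 11/3 = -13/3)
(G(h(18, -16)) - 5690) - 256959 = (-13/3 - 5690) - 256959 = -17083/3 - 256959 = -787960/3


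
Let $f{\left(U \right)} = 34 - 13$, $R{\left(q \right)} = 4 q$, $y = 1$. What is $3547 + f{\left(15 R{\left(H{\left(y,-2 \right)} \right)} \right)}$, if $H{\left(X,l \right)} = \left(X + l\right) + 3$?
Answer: $3568$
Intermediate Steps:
$H{\left(X,l \right)} = 3 + X + l$
$f{\left(U \right)} = 21$
$3547 + f{\left(15 R{\left(H{\left(y,-2 \right)} \right)} \right)} = 3547 + 21 = 3568$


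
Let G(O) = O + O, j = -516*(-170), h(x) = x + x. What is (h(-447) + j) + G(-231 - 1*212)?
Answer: 85940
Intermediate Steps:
h(x) = 2*x
j = 87720
G(O) = 2*O
(h(-447) + j) + G(-231 - 1*212) = (2*(-447) + 87720) + 2*(-231 - 1*212) = (-894 + 87720) + 2*(-231 - 212) = 86826 + 2*(-443) = 86826 - 886 = 85940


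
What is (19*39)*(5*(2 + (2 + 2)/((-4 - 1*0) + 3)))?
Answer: -7410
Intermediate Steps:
(19*39)*(5*(2 + (2 + 2)/((-4 - 1*0) + 3))) = 741*(5*(2 + 4/((-4 + 0) + 3))) = 741*(5*(2 + 4/(-4 + 3))) = 741*(5*(2 + 4/(-1))) = 741*(5*(2 + 4*(-1))) = 741*(5*(2 - 4)) = 741*(5*(-2)) = 741*(-10) = -7410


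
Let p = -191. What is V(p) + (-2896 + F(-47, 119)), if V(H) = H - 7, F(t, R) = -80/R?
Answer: -368266/119 ≈ -3094.7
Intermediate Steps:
V(H) = -7 + H
V(p) + (-2896 + F(-47, 119)) = (-7 - 191) + (-2896 - 80/119) = -198 + (-2896 - 80*1/119) = -198 + (-2896 - 80/119) = -198 - 344704/119 = -368266/119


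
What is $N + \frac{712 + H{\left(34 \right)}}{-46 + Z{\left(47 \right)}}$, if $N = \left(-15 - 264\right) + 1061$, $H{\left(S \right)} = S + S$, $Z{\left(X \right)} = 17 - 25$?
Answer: $\frac{6908}{9} \approx 767.56$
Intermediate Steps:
$Z{\left(X \right)} = -8$ ($Z{\left(X \right)} = 17 - 25 = -8$)
$H{\left(S \right)} = 2 S$
$N = 782$ ($N = \left(-15 - 264\right) + 1061 = -279 + 1061 = 782$)
$N + \frac{712 + H{\left(34 \right)}}{-46 + Z{\left(47 \right)}} = 782 + \frac{712 + 2 \cdot 34}{-46 - 8} = 782 + \frac{712 + 68}{-54} = 782 + 780 \left(- \frac{1}{54}\right) = 782 - \frac{130}{9} = \frac{6908}{9}$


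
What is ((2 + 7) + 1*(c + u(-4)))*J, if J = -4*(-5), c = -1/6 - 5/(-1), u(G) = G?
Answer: 590/3 ≈ 196.67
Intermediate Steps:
c = 29/6 (c = -1*⅙ - 5*(-1) = -⅙ + 5 = 29/6 ≈ 4.8333)
J = 20
((2 + 7) + 1*(c + u(-4)))*J = ((2 + 7) + 1*(29/6 - 4))*20 = (9 + 1*(⅚))*20 = (9 + ⅚)*20 = (59/6)*20 = 590/3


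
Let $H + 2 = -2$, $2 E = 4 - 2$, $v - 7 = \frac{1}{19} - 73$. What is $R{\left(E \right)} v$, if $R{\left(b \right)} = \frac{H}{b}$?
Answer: $\frac{5012}{19} \approx 263.79$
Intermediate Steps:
$v = - \frac{1253}{19}$ ($v = 7 + \left(\frac{1}{19} - 73\right) = 7 - \frac{1386}{19} = - \frac{1253}{19} \approx -65.947$)
$E = 1$ ($E = \frac{4 - 2}{2} = \frac{1}{2} \cdot 2 = 1$)
$H = -4$ ($H = -2 - 2 = -4$)
$R{\left(b \right)} = - \frac{4}{b}$
$R{\left(E \right)} v = - \frac{4}{1} \left(- \frac{1253}{19}\right) = \left(-4\right) 1 \left(- \frac{1253}{19}\right) = \left(-4\right) \left(- \frac{1253}{19}\right) = \frac{5012}{19}$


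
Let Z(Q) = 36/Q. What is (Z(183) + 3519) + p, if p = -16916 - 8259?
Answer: -1321004/61 ≈ -21656.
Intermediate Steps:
p = -25175
(Z(183) + 3519) + p = (36/183 + 3519) - 25175 = (36*(1/183) + 3519) - 25175 = (12/61 + 3519) - 25175 = 214671/61 - 25175 = -1321004/61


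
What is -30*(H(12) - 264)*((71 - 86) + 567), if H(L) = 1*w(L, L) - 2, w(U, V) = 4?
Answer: 4338720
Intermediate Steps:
H(L) = 2 (H(L) = 1*4 - 2 = 4 - 2 = 2)
-30*(H(12) - 264)*((71 - 86) + 567) = -30*(2 - 264)*((71 - 86) + 567) = -(-7860)*(-15 + 567) = -(-7860)*552 = -30*(-144624) = 4338720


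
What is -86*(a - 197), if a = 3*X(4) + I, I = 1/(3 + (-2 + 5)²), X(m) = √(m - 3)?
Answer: 100061/6 ≈ 16677.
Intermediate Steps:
X(m) = √(-3 + m)
I = 1/12 (I = 1/(3 + 3²) = 1/(3 + 9) = 1/12 ≈ 0.083333)
a = 37/12 (a = 3*√(-3 + 4) + 1/12 = 3*√1 + 1/12 = 3*1 + 1/12 = 3 + 1/12 = 37/12 ≈ 3.0833)
-86*(a - 197) = -86*(37/12 - 197) = -86*(-2327/12) = 100061/6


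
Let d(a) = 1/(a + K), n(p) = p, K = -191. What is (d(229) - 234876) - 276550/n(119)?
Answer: -1072618053/4522 ≈ -2.3720e+5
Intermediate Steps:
d(a) = 1/(-191 + a) (d(a) = 1/(a - 191) = 1/(-191 + a))
(d(229) - 234876) - 276550/n(119) = (1/(-191 + 229) - 234876) - 276550/119 = (1/38 - 234876) - 276550*1/119 = (1/38 - 234876) - 276550/119 = -8925287/38 - 276550/119 = -1072618053/4522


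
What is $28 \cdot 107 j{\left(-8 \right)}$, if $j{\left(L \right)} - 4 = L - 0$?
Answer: $-11984$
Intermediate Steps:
$j{\left(L \right)} = 4 + L$ ($j{\left(L \right)} = 4 + \left(L - 0\right) = 4 + \left(L + 0\right) = 4 + L$)
$28 \cdot 107 j{\left(-8 \right)} = 28 \cdot 107 \left(4 - 8\right) = 2996 \left(-4\right) = -11984$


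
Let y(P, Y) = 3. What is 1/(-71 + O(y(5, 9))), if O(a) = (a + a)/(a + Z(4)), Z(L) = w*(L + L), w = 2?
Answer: -19/1343 ≈ -0.014147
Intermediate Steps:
Z(L) = 4*L (Z(L) = 2*(L + L) = 2*(2*L) = 4*L)
O(a) = 2*a/(16 + a) (O(a) = (a + a)/(a + 4*4) = (2*a)/(a + 16) = (2*a)/(16 + a) = 2*a/(16 + a))
1/(-71 + O(y(5, 9))) = 1/(-71 + 2*3/(16 + 3)) = 1/(-71 + 2*3/19) = 1/(-71 + 2*3*(1/19)) = 1/(-71 + 6/19) = 1/(-1343/19) = -19/1343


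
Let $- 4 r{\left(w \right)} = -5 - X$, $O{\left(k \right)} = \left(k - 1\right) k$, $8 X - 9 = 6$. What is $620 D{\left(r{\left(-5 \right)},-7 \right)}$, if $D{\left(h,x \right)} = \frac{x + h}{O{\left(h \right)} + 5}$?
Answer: $- \frac{670592}{1277} \approx -525.13$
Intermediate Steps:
$X = \frac{15}{8}$ ($X = \frac{9}{8} + \frac{1}{8} \cdot 6 = \frac{9}{8} + \frac{3}{4} = \frac{15}{8} \approx 1.875$)
$O{\left(k \right)} = k \left(-1 + k\right)$ ($O{\left(k \right)} = \left(-1 + k\right) k = k \left(-1 + k\right)$)
$r{\left(w \right)} = \frac{55}{32}$ ($r{\left(w \right)} = - \frac{-5 - \frac{15}{8}}{4} = \left(- \frac{1}{4}\right) \left(- \frac{55}{8}\right) = \frac{55}{32}$)
$D{\left(h,x \right)} = \frac{h + x}{5 + h \left(-1 + h\right)}$ ($D{\left(h,x \right)} = \frac{x + h}{h \left(-1 + h\right) + 5} = \frac{h + x}{5 + h \left(-1 + h\right)}$)
$620 D{\left(r{\left(-5 \right)},-7 \right)} = 620 \frac{\frac{55}{32} - 7}{5 + \frac{55 \left(-1 + \frac{55}{32}\right)}{32}} = 620 \frac{1}{5 + \frac{55}{32} \cdot \frac{23}{32}} \left(- \frac{169}{32}\right) = 620 \frac{1}{5 + \frac{1265}{1024}} \left(- \frac{169}{32}\right) = 620 \frac{1}{\frac{6385}{1024}} \left(- \frac{169}{32}\right) = 620 \cdot \frac{1024}{6385} \left(- \frac{169}{32}\right) = 620 \left(- \frac{5408}{6385}\right) = - \frac{670592}{1277}$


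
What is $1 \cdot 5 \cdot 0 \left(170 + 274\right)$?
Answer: $0$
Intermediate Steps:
$1 \cdot 5 \cdot 0 \left(170 + 274\right) = 5 \cdot 0 \cdot 444 = 0 \cdot 444 = 0$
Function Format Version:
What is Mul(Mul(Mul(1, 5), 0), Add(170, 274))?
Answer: 0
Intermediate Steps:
Mul(Mul(Mul(1, 5), 0), Add(170, 274)) = Mul(Mul(5, 0), 444) = Mul(0, 444) = 0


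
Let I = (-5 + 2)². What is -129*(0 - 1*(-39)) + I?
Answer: -5022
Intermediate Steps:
I = 9 (I = (-3)² = 9)
-129*(0 - 1*(-39)) + I = -129*(0 - 1*(-39)) + 9 = -129*(0 + 39) + 9 = -129*39 + 9 = -5031 + 9 = -5022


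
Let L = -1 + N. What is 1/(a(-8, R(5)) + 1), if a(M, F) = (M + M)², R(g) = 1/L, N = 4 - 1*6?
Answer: 1/257 ≈ 0.0038911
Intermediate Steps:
N = -2 (N = 4 - 6 = -2)
L = -3 (L = -1 - 2 = -3)
R(g) = -⅓ (R(g) = 1/(-3) = -⅓)
a(M, F) = 4*M² (a(M, F) = (2*M)² = 4*M²)
1/(a(-8, R(5)) + 1) = 1/(4*(-8)² + 1) = 1/(4*64 + 1) = 1/(256 + 1) = 1/257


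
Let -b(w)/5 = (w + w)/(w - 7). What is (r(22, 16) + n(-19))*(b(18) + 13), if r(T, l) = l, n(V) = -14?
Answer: -74/11 ≈ -6.7273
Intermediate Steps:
b(w) = -10*w/(-7 + w) (b(w) = -5*(w + w)/(w - 7) = -5*2*w/(-7 + w) = -10*w/(-7 + w))
(r(22, 16) + n(-19))*(b(18) + 13) = (16 - 14)*(-10*18/(-7 + 18) + 13) = 2*(-10*18/11 + 13) = 2*(-10*18*1/11 + 13) = 2*(-180/11 + 13) = 2*(-37/11) = -74/11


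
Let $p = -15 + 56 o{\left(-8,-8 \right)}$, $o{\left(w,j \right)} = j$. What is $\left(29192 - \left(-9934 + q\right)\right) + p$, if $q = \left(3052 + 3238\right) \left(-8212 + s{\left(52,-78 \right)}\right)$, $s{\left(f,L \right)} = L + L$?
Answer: $52673383$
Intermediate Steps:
$p = -463$ ($p = -15 + 56 \left(-8\right) = -15 - 448 = -463$)
$s{\left(f,L \right)} = 2 L$
$q = -52634720$ ($q = \left(3052 + 3238\right) \left(-8212 + 2 \left(-78\right)\right) = 6290 \left(-8212 - 156\right) = 6290 \left(-8368\right) = -52634720$)
$\left(29192 - \left(-9934 + q\right)\right) + p = \left(29192 + \left(9934 - -52634720\right)\right) - 463 = \left(29192 + \left(9934 + 52634720\right)\right) - 463 = \left(29192 + 52644654\right) - 463 = 52673846 - 463 = 52673383$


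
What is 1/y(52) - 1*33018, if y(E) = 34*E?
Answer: -58375823/1768 ≈ -33018.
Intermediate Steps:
1/y(52) - 1*33018 = 1/(34*52) - 1*33018 = 1/1768 - 33018 = -58375823/1768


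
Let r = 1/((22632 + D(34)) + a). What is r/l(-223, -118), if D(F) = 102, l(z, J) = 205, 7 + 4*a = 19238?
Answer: 4/22584235 ≈ 1.7711e-7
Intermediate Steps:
a = 19231/4 (a = -7/4 + (1/4)*19238 = -7/4 + 9619/2 = 19231/4 ≈ 4807.8)
r = 4/110167 (r = 1/((22632 + 102) + 19231/4) = 1/(22734 + 19231/4) = 1/(110167/4) = 4/110167 ≈ 3.6309e-5)
r/l(-223, -118) = (4/110167)/205 = (4/110167)*(1/205) = 4/22584235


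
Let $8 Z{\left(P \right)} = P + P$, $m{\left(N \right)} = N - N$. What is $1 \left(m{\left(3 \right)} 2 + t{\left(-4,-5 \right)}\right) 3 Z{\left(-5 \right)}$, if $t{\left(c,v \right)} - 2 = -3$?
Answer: $\frac{15}{4} \approx 3.75$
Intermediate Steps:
$t{\left(c,v \right)} = -1$ ($t{\left(c,v \right)} = 2 - 3 = -1$)
$m{\left(N \right)} = 0$
$Z{\left(P \right)} = \frac{P}{4}$ ($Z{\left(P \right)} = \frac{P + P}{8} = \frac{2 P}{8} = \frac{P}{4}$)
$1 \left(m{\left(3 \right)} 2 + t{\left(-4,-5 \right)}\right) 3 Z{\left(-5 \right)} = 1 \left(0 \cdot 2 - 1\right) 3 \cdot \frac{1}{4} \left(-5\right) = 1 \left(0 - 1\right) 3 \left(- \frac{5}{4}\right) = 1 \left(-1\right) 3 \left(- \frac{5}{4}\right) = \left(-1\right) 3 \left(- \frac{5}{4}\right) = \left(-3\right) \left(- \frac{5}{4}\right) = \frac{15}{4}$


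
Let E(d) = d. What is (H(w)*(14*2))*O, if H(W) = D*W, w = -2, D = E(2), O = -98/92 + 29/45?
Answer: 48776/1035 ≈ 47.127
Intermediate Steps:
O = -871/2070 (O = -98*1/92 + 29*(1/45) = -49/46 + 29/45 = -871/2070 ≈ -0.42077)
D = 2
H(W) = 2*W
(H(w)*(14*2))*O = ((2*(-2))*(14*2))*(-871/2070) = -4*28*(-871/2070) = -112*(-871/2070) = 48776/1035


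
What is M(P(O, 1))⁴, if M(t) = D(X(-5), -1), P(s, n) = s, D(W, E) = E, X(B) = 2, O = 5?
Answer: 1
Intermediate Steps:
M(t) = -1
M(P(O, 1))⁴ = (-1)⁴ = 1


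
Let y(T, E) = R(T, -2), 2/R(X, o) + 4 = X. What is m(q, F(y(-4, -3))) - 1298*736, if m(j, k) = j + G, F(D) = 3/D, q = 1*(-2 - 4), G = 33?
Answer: -955301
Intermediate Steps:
q = -6 (q = 1*(-6) = -6)
R(X, o) = 2/(-4 + X)
y(T, E) = 2/(-4 + T)
m(j, k) = 33 + j (m(j, k) = j + 33 = 33 + j)
m(q, F(y(-4, -3))) - 1298*736 = (33 - 6) - 1298*736 = 27 - 955328 = -955301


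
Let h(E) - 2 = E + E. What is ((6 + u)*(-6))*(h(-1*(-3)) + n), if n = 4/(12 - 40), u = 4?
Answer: -3300/7 ≈ -471.43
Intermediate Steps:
h(E) = 2 + 2*E (h(E) = 2 + (E + E) = 2 + 2*E)
n = -1/7 (n = 4/(-28) = -1/28*4 = -1/7 ≈ -0.14286)
((6 + u)*(-6))*(h(-1*(-3)) + n) = ((6 + 4)*(-6))*((2 + 2*(-1*(-3))) - 1/7) = (10*(-6))*((2 + 2*3) - 1/7) = -60*((2 + 6) - 1/7) = -60*(8 - 1/7) = -60*55/7 = -3300/7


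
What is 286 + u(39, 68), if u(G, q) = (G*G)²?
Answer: 2313727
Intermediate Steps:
u(G, q) = G⁴ (u(G, q) = (G²)² = G⁴)
286 + u(39, 68) = 286 + 39⁴ = 286 + 2313441 = 2313727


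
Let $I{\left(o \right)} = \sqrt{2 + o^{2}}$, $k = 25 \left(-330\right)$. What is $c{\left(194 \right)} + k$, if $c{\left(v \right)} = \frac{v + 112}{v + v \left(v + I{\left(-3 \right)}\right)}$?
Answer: $- \frac{30420673665}{3687358} - \frac{153 \sqrt{11}}{3687358} \approx -8250.0$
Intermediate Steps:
$k = -8250$
$c{\left(v \right)} = \frac{112 + v}{v + v \left(v + \sqrt{11}\right)}$ ($c{\left(v \right)} = \frac{v + 112}{v + v \left(v + \sqrt{2 + \left(-3\right)^{2}}\right)} = \frac{112 + v}{v + v \left(v + \sqrt{2 + 9}\right)} = \frac{112 + v}{v + v \left(v + \sqrt{11}\right)}$)
$c{\left(194 \right)} + k = \frac{112 + 194}{194 \left(1 + 194 + \sqrt{11}\right)} - 8250 = \frac{1}{194} \frac{1}{195 + \sqrt{11}} \cdot 306 - 8250 = \frac{153}{97 \left(195 + \sqrt{11}\right)} - 8250 = -8250 + \frac{153}{97 \left(195 + \sqrt{11}\right)}$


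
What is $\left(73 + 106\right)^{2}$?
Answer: $32041$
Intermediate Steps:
$\left(73 + 106\right)^{2} = 179^{2} = 32041$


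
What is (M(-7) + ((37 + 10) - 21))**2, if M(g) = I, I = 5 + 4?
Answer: 1225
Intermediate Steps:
I = 9
M(g) = 9
(M(-7) + ((37 + 10) - 21))**2 = (9 + ((37 + 10) - 21))**2 = (9 + (47 - 21))**2 = (9 + 26)**2 = 35**2 = 1225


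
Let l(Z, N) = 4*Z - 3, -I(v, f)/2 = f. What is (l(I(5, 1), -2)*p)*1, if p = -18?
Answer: 198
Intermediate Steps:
I(v, f) = -2*f
l(Z, N) = -3 + 4*Z
(l(I(5, 1), -2)*p)*1 = ((-3 + 4*(-2*1))*(-18))*1 = ((-3 + 4*(-2))*(-18))*1 = ((-3 - 8)*(-18))*1 = -11*(-18)*1 = 198*1 = 198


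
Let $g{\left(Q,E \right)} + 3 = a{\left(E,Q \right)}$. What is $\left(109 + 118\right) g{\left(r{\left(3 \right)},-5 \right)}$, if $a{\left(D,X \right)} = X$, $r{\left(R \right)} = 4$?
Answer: $227$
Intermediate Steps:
$g{\left(Q,E \right)} = -3 + Q$
$\left(109 + 118\right) g{\left(r{\left(3 \right)},-5 \right)} = \left(109 + 118\right) \left(-3 + 4\right) = 227 \cdot 1 = 227$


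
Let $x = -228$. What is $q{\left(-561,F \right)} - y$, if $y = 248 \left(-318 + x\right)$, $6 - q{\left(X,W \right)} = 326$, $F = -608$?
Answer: $135088$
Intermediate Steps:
$q{\left(X,W \right)} = -320$ ($q{\left(X,W \right)} = 6 - 326 = -320$)
$y = -135408$ ($y = 248 \left(-318 - 228\right) = 248 \left(-546\right) = -135408$)
$q{\left(-561,F \right)} - y = -320 - -135408 = -320 + 135408 = 135088$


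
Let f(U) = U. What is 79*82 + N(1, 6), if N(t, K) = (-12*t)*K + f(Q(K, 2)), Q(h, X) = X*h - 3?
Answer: 6415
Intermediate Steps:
Q(h, X) = -3 + X*h
N(t, K) = -3 + 2*K - 12*K*t (N(t, K) = (-12*t)*K + (-3 + 2*K) = -12*K*t + (-3 + 2*K) = -3 + 2*K - 12*K*t)
79*82 + N(1, 6) = 79*82 + (-3 + 2*6 - 12*6*1) = 6478 + (-3 + 12 - 72) = 6478 - 63 = 6415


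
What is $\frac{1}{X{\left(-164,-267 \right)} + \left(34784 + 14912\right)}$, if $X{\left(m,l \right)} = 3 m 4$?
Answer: $\frac{1}{47728} \approx 2.0952 \cdot 10^{-5}$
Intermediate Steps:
$X{\left(m,l \right)} = 12 m$
$\frac{1}{X{\left(-164,-267 \right)} + \left(34784 + 14912\right)} = \frac{1}{12 \left(-164\right) + \left(34784 + 14912\right)} = \frac{1}{-1968 + 49696} = \frac{1}{47728}$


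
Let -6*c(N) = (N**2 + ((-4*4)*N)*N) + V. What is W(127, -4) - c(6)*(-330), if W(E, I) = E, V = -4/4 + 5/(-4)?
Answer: 119803/4 ≈ 29951.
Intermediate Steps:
V = -9/4 (V = -4*1/4 + 5*(-1/4) = -1 - 5/4 = -9/4 ≈ -2.2500)
c(N) = 3/8 + 5*N**2/2 (c(N) = -((N**2 + ((-4*4)*N)*N) - 9/4)/6 = -((N**2 + (-16*N)*N) - 9/4)/6 = -((N**2 - 16*N**2) - 9/4)/6 = -(-15*N**2 - 9/4)/6 = -(-9/4 - 15*N**2)/6 = 3/8 + 5*N**2/2)
W(127, -4) - c(6)*(-330) = 127 - (3/8 + (5/2)*6**2)*(-330) = 127 - (3/8 + (5/2)*36)*(-330) = 127 - (3/8 + 90)*(-330) = 127 - 723*(-330)/8 = 127 - 1*(-119295/4) = 127 + 119295/4 = 119803/4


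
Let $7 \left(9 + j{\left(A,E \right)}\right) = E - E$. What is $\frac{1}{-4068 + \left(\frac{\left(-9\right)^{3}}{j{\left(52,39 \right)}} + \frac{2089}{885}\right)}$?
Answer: $- \frac{885}{3526406} \approx -0.00025096$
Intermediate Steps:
$j{\left(A,E \right)} = -9$ ($j{\left(A,E \right)} = -9 + \frac{E - E}{7} = -9 + \frac{1}{7} \cdot 0 = -9 + 0 = -9$)
$\frac{1}{-4068 + \left(\frac{\left(-9\right)^{3}}{j{\left(52,39 \right)}} + \frac{2089}{885}\right)} = \frac{1}{-4068 + \left(\frac{\left(-9\right)^{3}}{-9} + \frac{2089}{885}\right)} = \frac{1}{-4068 + \left(\left(-729\right) \left(- \frac{1}{9}\right) + 2089 \cdot \frac{1}{885}\right)} = \frac{1}{-4068 + \left(81 + \frac{2089}{885}\right)} = \frac{1}{-4068 + \frac{73774}{885}} = \frac{1}{- \frac{3526406}{885}} = - \frac{885}{3526406}$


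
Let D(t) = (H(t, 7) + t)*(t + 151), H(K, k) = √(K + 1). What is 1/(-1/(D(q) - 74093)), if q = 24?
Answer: 69018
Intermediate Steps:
H(K, k) = √(1 + K)
D(t) = (151 + t)*(t + √(1 + t)) (D(t) = (√(1 + t) + t)*(t + 151) = (t + √(1 + t))*(151 + t) = (151 + t)*(t + √(1 + t)))
1/(-1/(D(q) - 74093)) = 1/(-1/((24² + 151*24 + 151*√(1 + 24) + 24*√(1 + 24)) - 74093)) = 1/(-1/((576 + 3624 + 151*√25 + 24*√25) - 74093)) = 1/(-1/((576 + 3624 + 151*5 + 24*5) - 74093)) = 1/(-1/((576 + 3624 + 755 + 120) - 74093)) = 1/(-1/(5075 - 74093)) = 1/(-1/(-69018)) = 1/(-1*(-1/69018)) = 1/(1/69018) = 69018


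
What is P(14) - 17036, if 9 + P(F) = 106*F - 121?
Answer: -15682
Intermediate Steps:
P(F) = -130 + 106*F (P(F) = -9 + (106*F - 121) = -9 + (-121 + 106*F) = -130 + 106*F)
P(14) - 17036 = (-130 + 106*14) - 17036 = (-130 + 1484) - 17036 = 1354 - 17036 = -15682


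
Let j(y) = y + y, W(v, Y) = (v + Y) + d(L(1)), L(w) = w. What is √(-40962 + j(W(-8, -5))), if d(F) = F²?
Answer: 9*I*√506 ≈ 202.45*I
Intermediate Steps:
W(v, Y) = 1 + Y + v (W(v, Y) = (v + Y) + 1² = (Y + v) + 1 = 1 + Y + v)
j(y) = 2*y
√(-40962 + j(W(-8, -5))) = √(-40962 + 2*(1 - 5 - 8)) = √(-40962 + 2*(-12)) = √(-40962 - 24) = √(-40986) = 9*I*√506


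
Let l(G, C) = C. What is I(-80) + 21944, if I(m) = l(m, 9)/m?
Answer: 1755511/80 ≈ 21944.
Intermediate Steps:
I(m) = 9/m
I(-80) + 21944 = 9/(-80) + 21944 = 9*(-1/80) + 21944 = -9/80 + 21944 = 1755511/80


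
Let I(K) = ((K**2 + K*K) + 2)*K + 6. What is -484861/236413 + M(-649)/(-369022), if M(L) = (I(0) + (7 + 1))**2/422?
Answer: -18876533246118/9203988598073 ≈ -2.0509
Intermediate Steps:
I(K) = 6 + K*(2 + 2*K**2) (I(K) = ((K**2 + K**2) + 2)*K + 6 = (2*K**2 + 2)*K + 6 = (2 + 2*K**2)*K + 6 = K*(2 + 2*K**2) + 6 = 6 + K*(2 + 2*K**2))
M(L) = 98/211 (M(L) = ((6 + 2*0 + 2*0**3) + (7 + 1))**2/422 = ((6 + 0 + 2*0) + 8)**2*(1/422) = ((6 + 0 + 0) + 8)**2*(1/422) = (6 + 8)**2*(1/422) = 14**2*(1/422) = 196*(1/422) = 98/211)
-484861/236413 + M(-649)/(-369022) = -484861/236413 + (98/211)/(-369022) = -484861*1/236413 + (98/211)*(-1/369022) = -484861/236413 - 49/38931821 = -18876533246118/9203988598073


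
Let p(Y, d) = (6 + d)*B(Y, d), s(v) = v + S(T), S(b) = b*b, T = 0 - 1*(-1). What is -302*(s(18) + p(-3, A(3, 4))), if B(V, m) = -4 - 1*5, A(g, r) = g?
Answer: 18724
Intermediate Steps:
T = 1 (T = 0 + 1 = 1)
S(b) = b**2
B(V, m) = -9 (B(V, m) = -4 - 5 = -9)
s(v) = 1 + v (s(v) = v + 1**2 = v + 1 = 1 + v)
p(Y, d) = -54 - 9*d (p(Y, d) = (6 + d)*(-9) = -54 - 9*d)
-302*(s(18) + p(-3, A(3, 4))) = -302*((1 + 18) + (-54 - 9*3)) = -302*(19 + (-54 - 27)) = -302*(19 - 81) = -302*(-62) = 18724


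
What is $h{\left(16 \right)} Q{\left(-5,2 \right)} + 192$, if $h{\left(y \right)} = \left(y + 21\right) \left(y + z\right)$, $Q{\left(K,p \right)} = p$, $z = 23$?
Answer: $3078$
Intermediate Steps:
$h{\left(y \right)} = \left(21 + y\right) \left(23 + y\right)$ ($h{\left(y \right)} = \left(y + 21\right) \left(y + 23\right) = \left(21 + y\right) \left(23 + y\right)$)
$h{\left(16 \right)} Q{\left(-5,2 \right)} + 192 = \left(483 + 16^{2} + 44 \cdot 16\right) 2 + 192 = \left(483 + 256 + 704\right) 2 + 192 = 1443 \cdot 2 + 192 = 2886 + 192 = 3078$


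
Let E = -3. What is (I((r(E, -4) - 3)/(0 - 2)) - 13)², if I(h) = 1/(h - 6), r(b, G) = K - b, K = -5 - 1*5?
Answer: 196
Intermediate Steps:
K = -10 (K = -5 - 5 = -10)
r(b, G) = -10 - b
I(h) = 1/(-6 + h)
(I((r(E, -4) - 3)/(0 - 2)) - 13)² = (1/(-6 + ((-10 - 1*(-3)) - 3)/(0 - 2)) - 13)² = (1/(-6 + ((-10 + 3) - 3)/(-2)) - 13)² = (1/(-6 + (-7 - 3)*(-½)) - 13)² = (1/(-6 - 10*(-½)) - 13)² = (1/(-6 + 5) - 13)² = (1/(-1) - 13)² = (-1 - 13)² = (-14)² = 196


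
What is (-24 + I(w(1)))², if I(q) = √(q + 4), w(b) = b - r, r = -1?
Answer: (24 - √6)² ≈ 464.42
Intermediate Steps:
w(b) = 1 + b (w(b) = b - 1*(-1) = b + 1 = 1 + b)
I(q) = √(4 + q)
(-24 + I(w(1)))² = (-24 + √(4 + (1 + 1)))² = (-24 + √(4 + 2))² = (-24 + √6)²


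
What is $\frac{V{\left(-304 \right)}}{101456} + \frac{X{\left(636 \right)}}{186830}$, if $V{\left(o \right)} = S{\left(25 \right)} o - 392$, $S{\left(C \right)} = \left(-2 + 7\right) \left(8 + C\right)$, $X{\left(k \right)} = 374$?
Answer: $- \frac{34583403}{69687590} \approx -0.49626$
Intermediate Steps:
$S{\left(C \right)} = 40 + 5 C$ ($S{\left(C \right)} = 5 \left(8 + C\right) = 40 + 5 C$)
$V{\left(o \right)} = -392 + 165 o$ ($V{\left(o \right)} = \left(40 + 5 \cdot 25\right) o - 392 = \left(40 + 125\right) o - 392 = 165 o - 392 = -392 + 165 o$)
$\frac{V{\left(-304 \right)}}{101456} + \frac{X{\left(636 \right)}}{186830} = \frac{-392 + 165 \left(-304\right)}{101456} + \frac{374}{186830} = \left(-392 - 50160\right) \frac{1}{101456} + 374 \cdot \frac{1}{186830} = \left(-50552\right) \frac{1}{101456} + \frac{11}{5495} = - \frac{6319}{12682} + \frac{11}{5495} = - \frac{34583403}{69687590}$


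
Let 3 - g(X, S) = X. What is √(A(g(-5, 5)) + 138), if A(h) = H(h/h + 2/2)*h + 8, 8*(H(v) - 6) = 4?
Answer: 3*√22 ≈ 14.071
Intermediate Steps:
H(v) = 13/2 (H(v) = 6 + (⅛)*4 = 6 + ½ = 13/2)
g(X, S) = 3 - X
A(h) = 8 + 13*h/2 (A(h) = 13*h/2 + 8 = 8 + 13*h/2)
√(A(g(-5, 5)) + 138) = √((8 + 13*(3 - 1*(-5))/2) + 138) = √((8 + 13*(3 + 5)/2) + 138) = √((8 + (13/2)*8) + 138) = √((8 + 52) + 138) = √(60 + 138) = √198 = 3*√22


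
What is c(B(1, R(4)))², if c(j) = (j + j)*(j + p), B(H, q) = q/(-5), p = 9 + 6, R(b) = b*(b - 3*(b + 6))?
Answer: 1386221824/625 ≈ 2.2180e+6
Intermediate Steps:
R(b) = b*(-18 - 2*b) (R(b) = b*(b - 3*(6 + b)) = b*(b + (-18 - 3*b)) = b*(-18 - 2*b))
p = 15
B(H, q) = -q/5 (B(H, q) = q*(-⅕) = -q/5)
c(j) = 2*j*(15 + j) (c(j) = (j + j)*(j + 15) = (2*j)*(15 + j) = 2*j*(15 + j))
c(B(1, R(4)))² = (2*(-(-2)*4*(9 + 4)/5)*(15 - (-2)*4*(9 + 4)/5))² = (2*(-(-2)*4*13/5)*(15 - (-2)*4*13/5))² = (2*(-⅕*(-104))*(15 - ⅕*(-104)))² = (2*(104/5)*(15 + 104/5))² = (2*(104/5)*(179/5))² = (37232/25)² = 1386221824/625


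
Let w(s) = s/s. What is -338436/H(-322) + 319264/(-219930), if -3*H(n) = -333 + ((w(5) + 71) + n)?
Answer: -111741409676/64109595 ≈ -1743.0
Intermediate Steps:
w(s) = 1
H(n) = 87 - n/3 (H(n) = -(-333 + ((1 + 71) + n))/3 = -(-333 + (72 + n))/3 = -(-261 + n)/3 = 87 - n/3)
-338436/H(-322) + 319264/(-219930) = -338436/(87 - 1/3*(-322)) + 319264/(-219930) = -338436/(87 + 322/3) + 319264*(-1/219930) = -338436/583/3 - 159632/109965 = -338436*3/583 - 159632/109965 = -1015308/583 - 159632/109965 = -111741409676/64109595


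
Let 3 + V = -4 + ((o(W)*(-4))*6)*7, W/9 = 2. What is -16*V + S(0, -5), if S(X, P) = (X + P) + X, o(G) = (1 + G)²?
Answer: 970475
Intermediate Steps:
W = 18 (W = 9*2 = 18)
S(X, P) = P + 2*X (S(X, P) = (P + X) + X = P + 2*X)
V = -60655 (V = -3 + (-4 + (((1 + 18)²*(-4))*6)*7) = -3 + (-4 + ((19²*(-4))*6)*7) = -3 + (-4 + ((361*(-4))*6)*7) = -3 + (-4 - 1444*6*7) = -3 + (-4 - 8664*7) = -3 + (-4 - 60648) = -3 - 60652 = -60655)
-16*V + S(0, -5) = -16*(-60655) + (-5 + 2*0) = 970480 + (-5 + 0) = 970480 - 5 = 970475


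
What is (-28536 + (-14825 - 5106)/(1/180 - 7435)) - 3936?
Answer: -43453657548/1338299 ≈ -32469.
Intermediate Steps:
(-28536 + (-14825 - 5106)/(1/180 - 7435)) - 3936 = (-28536 - 19931/(1/180 - 7435)) - 3936 = (-28536 - 19931/(-1338299/180)) - 3936 = (-28536 - 19931*(-180/1338299)) - 3936 = (-28536 + 3587580/1338299) - 3936 = -38186112684/1338299 - 3936 = -43453657548/1338299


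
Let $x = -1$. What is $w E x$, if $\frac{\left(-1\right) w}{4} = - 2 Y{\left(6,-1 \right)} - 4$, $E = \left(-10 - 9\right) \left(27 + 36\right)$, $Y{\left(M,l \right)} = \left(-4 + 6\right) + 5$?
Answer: $86184$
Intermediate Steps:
$Y{\left(M,l \right)} = 7$ ($Y{\left(M,l \right)} = 2 + 5 = 7$)
$E = -1197$ ($E = \left(-19\right) 63 = -1197$)
$w = 72$ ($w = - 4 \left(\left(-2\right) 7 - 4\right) = - 4 \left(-14 - 4\right) = \left(-4\right) \left(-18\right) = 72$)
$w E x = 72 \left(-1197\right) \left(-1\right) = \left(-86184\right) \left(-1\right) = 86184$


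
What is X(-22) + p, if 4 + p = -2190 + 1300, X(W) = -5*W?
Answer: -784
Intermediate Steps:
p = -894 (p = -4 + (-2190 + 1300) = -4 - 890 = -894)
X(-22) + p = -5*(-22) - 894 = 110 - 894 = -784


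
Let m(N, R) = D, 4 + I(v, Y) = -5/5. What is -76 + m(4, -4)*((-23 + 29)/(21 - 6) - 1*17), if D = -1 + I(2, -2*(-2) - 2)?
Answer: 118/5 ≈ 23.600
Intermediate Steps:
I(v, Y) = -5 (I(v, Y) = -4 - 5/5 = -4 - 5*⅕ = -4 - 1 = -5)
D = -6 (D = -1 - 5 = -6)
m(N, R) = -6
-76 + m(4, -4)*((-23 + 29)/(21 - 6) - 1*17) = -76 - 6*((-23 + 29)/(21 - 6) - 1*17) = -76 - 6*(6/15 - 17) = -76 - 6*(6*(1/15) - 17) = -76 - 6*(⅖ - 17) = -76 - 6*(-83/5) = -76 + 498/5 = 118/5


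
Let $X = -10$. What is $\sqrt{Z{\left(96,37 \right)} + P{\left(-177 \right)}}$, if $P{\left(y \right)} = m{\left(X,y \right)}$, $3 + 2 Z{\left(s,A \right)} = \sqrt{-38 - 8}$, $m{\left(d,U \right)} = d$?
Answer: $\frac{\sqrt{-46 + 2 i \sqrt{46}}}{2} \approx 0.49476 + 3.4271 i$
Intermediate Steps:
$Z{\left(s,A \right)} = - \frac{3}{2} + \frac{i \sqrt{46}}{2}$ ($Z{\left(s,A \right)} = - \frac{3}{2} + \frac{\sqrt{-38 - 8}}{2} = - \frac{3}{2} + \frac{\sqrt{-46}}{2} = - \frac{3}{2} + \frac{i \sqrt{46}}{2}$)
$P{\left(y \right)} = -10$
$\sqrt{Z{\left(96,37 \right)} + P{\left(-177 \right)}} = \sqrt{\left(- \frac{3}{2} + \frac{i \sqrt{46}}{2}\right) - 10} = \sqrt{- \frac{23}{2} + \frac{i \sqrt{46}}{2}}$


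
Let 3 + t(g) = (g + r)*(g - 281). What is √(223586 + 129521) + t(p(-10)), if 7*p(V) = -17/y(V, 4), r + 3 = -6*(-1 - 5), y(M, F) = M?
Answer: -45747231/4900 + √353107 ≈ -8741.9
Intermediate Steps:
r = 33 (r = -3 - 6*(-1 - 5) = -3 - 6*(-6) = -3 + 36 = 33)
p(V) = -17/(7*V) (p(V) = (-17/V)/7 = -17/(7*V))
t(g) = -3 + (-281 + g)*(33 + g) (t(g) = -3 + (g + 33)*(g - 281) = -3 + (33 + g)*(-281 + g) = -3 + (-281 + g)*(33 + g))
√(223586 + 129521) + t(p(-10)) = √(223586 + 129521) + (-9276 + (-17/7/(-10))² - (-4216)/(7*(-10))) = √353107 + (-9276 + (-17/7*(-⅒))² - (-4216)*(-1)/(7*10)) = √353107 + (-9276 + (17/70)² - 248*17/70) = √353107 + (-9276 + 289/4900 - 2108/35) = √353107 - 45747231/4900 = -45747231/4900 + √353107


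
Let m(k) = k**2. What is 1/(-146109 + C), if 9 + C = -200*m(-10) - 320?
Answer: -1/166438 ≈ -6.0082e-6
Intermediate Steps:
C = -20329 (C = -9 + (-200*(-10)**2 - 320) = -9 + (-200*100 - 320) = -9 + (-20000 - 320) = -9 - 20320 = -20329)
1/(-146109 + C) = 1/(-146109 - 20329) = 1/(-166438) = -1/166438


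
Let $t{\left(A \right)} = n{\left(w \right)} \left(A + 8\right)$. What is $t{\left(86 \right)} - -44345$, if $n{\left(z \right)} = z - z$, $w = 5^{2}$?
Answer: $44345$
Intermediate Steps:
$w = 25$
$n{\left(z \right)} = 0$
$t{\left(A \right)} = 0$ ($t{\left(A \right)} = 0 \left(A + 8\right) = 0 \left(8 + A\right) = 0$)
$t{\left(86 \right)} - -44345 = 0 - -44345 = 0 + 44345 = 44345$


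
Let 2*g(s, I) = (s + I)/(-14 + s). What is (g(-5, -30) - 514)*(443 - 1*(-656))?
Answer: -21427203/38 ≈ -5.6387e+5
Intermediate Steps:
g(s, I) = (I + s)/(2*(-14 + s)) (g(s, I) = ((s + I)/(-14 + s))/2 = ((I + s)/(-14 + s))/2 = (I + s)/(2*(-14 + s)))
(g(-5, -30) - 514)*(443 - 1*(-656)) = ((-30 - 5)/(2*(-14 - 5)) - 514)*(443 - 1*(-656)) = ((½)*(-35)/(-19) - 514)*(443 + 656) = ((½)*(-1/19)*(-35) - 514)*1099 = (35/38 - 514)*1099 = -19497/38*1099 = -21427203/38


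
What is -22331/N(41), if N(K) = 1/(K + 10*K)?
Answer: -10071281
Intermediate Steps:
N(K) = 1/(11*K)
-22331/N(41) = -22331/((1/11)/41) = -22331/((1/11)*(1/41)) = -22331/1/451 = -22331*451 = -10071281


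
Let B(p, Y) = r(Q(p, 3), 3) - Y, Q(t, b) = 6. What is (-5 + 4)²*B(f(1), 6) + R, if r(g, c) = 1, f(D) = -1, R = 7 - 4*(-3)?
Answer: 14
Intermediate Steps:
R = 19 (R = 7 - 1*(-12) = 7 + 12 = 19)
B(p, Y) = 1 - Y
(-5 + 4)²*B(f(1), 6) + R = (-5 + 4)²*(1 - 1*6) + 19 = (-1)²*(1 - 6) + 19 = 1*(-5) + 19 = -5 + 19 = 14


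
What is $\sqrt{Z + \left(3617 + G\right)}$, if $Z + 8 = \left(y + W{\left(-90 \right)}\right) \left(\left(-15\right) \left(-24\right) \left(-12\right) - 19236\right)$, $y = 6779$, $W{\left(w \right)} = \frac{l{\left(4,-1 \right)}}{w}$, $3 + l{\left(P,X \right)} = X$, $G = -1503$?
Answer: $\frac{i \sqrt{35929139610}}{15} \approx 12637.0 i$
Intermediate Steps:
$l{\left(P,X \right)} = -3 + X$
$W{\left(w \right)} = - \frac{4}{w}$ ($W{\left(w \right)} = \frac{-3 - 1}{w} = - \frac{4}{w}$)
$Z = - \frac{2395307684}{15}$ ($Z = -8 + \left(6779 - \frac{4}{-90}\right) \left(\left(-15\right) \left(-24\right) \left(-12\right) - 19236\right) = -8 + \left(6779 - - \frac{2}{45}\right) \left(360 \left(-12\right) - 19236\right) = -8 + \left(6779 + \frac{2}{45}\right) \left(-4320 - 19236\right) = -8 + \frac{305057}{45} \left(-23556\right) = -8 - \frac{2395307564}{15} = - \frac{2395307684}{15} \approx -1.5969 \cdot 10^{8}$)
$\sqrt{Z + \left(3617 + G\right)} = \sqrt{- \frac{2395307684}{15} + \left(3617 - 1503\right)} = \sqrt{- \frac{2395307684}{15} + 2114} = \sqrt{- \frac{2395275974}{15}} = \frac{i \sqrt{35929139610}}{15}$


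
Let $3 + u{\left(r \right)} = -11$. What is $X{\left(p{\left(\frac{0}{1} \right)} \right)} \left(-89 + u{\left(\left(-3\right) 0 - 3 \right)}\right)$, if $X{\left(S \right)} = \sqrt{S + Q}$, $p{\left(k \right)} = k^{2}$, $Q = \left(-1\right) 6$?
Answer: $- 103 i \sqrt{6} \approx - 252.3 i$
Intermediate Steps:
$Q = -6$
$u{\left(r \right)} = -14$ ($u{\left(r \right)} = -3 - 11 = -14$)
$X{\left(S \right)} = \sqrt{-6 + S}$ ($X{\left(S \right)} = \sqrt{S - 6} = \sqrt{-6 + S}$)
$X{\left(p{\left(\frac{0}{1} \right)} \right)} \left(-89 + u{\left(\left(-3\right) 0 - 3 \right)}\right) = \sqrt{-6 + \left(\frac{0}{1}\right)^{2}} \left(-89 - 14\right) = \sqrt{-6 + \left(0 \cdot 1\right)^{2}} \left(-103\right) = \sqrt{-6 + 0^{2}} \left(-103\right) = \sqrt{-6 + 0} \left(-103\right) = \sqrt{-6} \left(-103\right) = i \sqrt{6} \left(-103\right) = - 103 i \sqrt{6}$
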